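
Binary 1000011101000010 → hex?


Group into 4-bit nibbles: 1000011101000010
  1000 = 8
  0111 = 7
  0100 = 4
  0010 = 2
= 0x8742


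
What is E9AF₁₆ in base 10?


Positional values:
Position 0: F × 16^0 = 15 × 1 = 15
Position 1: A × 16^1 = 10 × 16 = 160
Position 2: 9 × 16^2 = 9 × 256 = 2304
Position 3: E × 16^3 = 14 × 4096 = 57344
Sum = 15 + 160 + 2304 + 57344
= 59823


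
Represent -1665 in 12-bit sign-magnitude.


Sign bit: 1 (negative)
Magnitude: 1665 = 11010000001
= 111010000001


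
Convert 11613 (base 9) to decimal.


Positional values (base 9):
  3 × 9^0 = 3 × 1 = 3
  1 × 9^1 = 1 × 9 = 9
  6 × 9^2 = 6 × 81 = 486
  1 × 9^3 = 1 × 729 = 729
  1 × 9^4 = 1 × 6561 = 6561
Sum = 3 + 9 + 486 + 729 + 6561
= 7788


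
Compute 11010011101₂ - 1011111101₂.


Align and subtract column by column (LSB to MSB, borrowing when needed):
  11010011101
- 01011111101
  -----------
  col 0: (1 - 0 borrow-in) - 1 → 1 - 1 = 0, borrow out 0
  col 1: (0 - 0 borrow-in) - 0 → 0 - 0 = 0, borrow out 0
  col 2: (1 - 0 borrow-in) - 1 → 1 - 1 = 0, borrow out 0
  col 3: (1 - 0 borrow-in) - 1 → 1 - 1 = 0, borrow out 0
  col 4: (1 - 0 borrow-in) - 1 → 1 - 1 = 0, borrow out 0
  col 5: (0 - 0 borrow-in) - 1 → borrow from next column: (0+2) - 1 = 1, borrow out 1
  col 6: (0 - 1 borrow-in) - 1 → borrow from next column: (-1+2) - 1 = 0, borrow out 1
  col 7: (1 - 1 borrow-in) - 1 → borrow from next column: (0+2) - 1 = 1, borrow out 1
  col 8: (0 - 1 borrow-in) - 0 → borrow from next column: (-1+2) - 0 = 1, borrow out 1
  col 9: (1 - 1 borrow-in) - 1 → borrow from next column: (0+2) - 1 = 1, borrow out 1
  col 10: (1 - 1 borrow-in) - 0 → 0 - 0 = 0, borrow out 0
Reading bits MSB→LSB: 01110100000
Strip leading zeros: 1110100000
= 1110100000


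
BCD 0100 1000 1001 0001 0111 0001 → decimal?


Each 4-bit group → digit:
  0100 → 4
  1000 → 8
  1001 → 9
  0001 → 1
  0111 → 7
  0001 → 1
= 489171


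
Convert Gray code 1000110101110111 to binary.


Gray code: 1000110101110111
MSB stays the same: 1
Each subsequent bit = prev_binary XOR current_gray:
  B[1] = 1 XOR 0 = 1
  B[2] = 1 XOR 0 = 1
  B[3] = 1 XOR 0 = 1
  B[4] = 1 XOR 1 = 0
  B[5] = 0 XOR 1 = 1
  B[6] = 1 XOR 0 = 1
  B[7] = 1 XOR 1 = 0
  B[8] = 0 XOR 0 = 0
  B[9] = 0 XOR 1 = 1
  B[10] = 1 XOR 1 = 0
  B[11] = 0 XOR 1 = 1
  B[12] = 1 XOR 0 = 1
  B[13] = 1 XOR 1 = 0
  B[14] = 0 XOR 1 = 1
  B[15] = 1 XOR 1 = 0
= 1111011001011010 (63066 decimal)


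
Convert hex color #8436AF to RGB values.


Hex: #8436AF
R = 84₁₆ = 132
G = 36₁₆ = 54
B = AF₁₆ = 175
= RGB(132, 54, 175)


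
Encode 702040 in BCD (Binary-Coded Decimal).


Each digit → 4-bit binary:
  7 → 0111
  0 → 0000
  2 → 0010
  0 → 0000
  4 → 0100
  0 → 0000
= 0111 0000 0010 0000 0100 0000


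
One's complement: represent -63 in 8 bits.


Original: 00111111
Invert all bits:
  bit 0: 0 → 1
  bit 1: 0 → 1
  bit 2: 1 → 0
  bit 3: 1 → 0
  bit 4: 1 → 0
  bit 5: 1 → 0
  bit 6: 1 → 0
  bit 7: 1 → 0
= 11000000


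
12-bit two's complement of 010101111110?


Original: 010101111110
Step 1 - Invert all bits: 101010000001
Step 2 - Add 1: 101010000001 + 1
= 101010000010 (represents -1406)


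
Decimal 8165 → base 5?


Divide by 5 repeatedly:
8165 ÷ 5 = 1633 remainder 0
1633 ÷ 5 = 326 remainder 3
326 ÷ 5 = 65 remainder 1
65 ÷ 5 = 13 remainder 0
13 ÷ 5 = 2 remainder 3
2 ÷ 5 = 0 remainder 2
Reading remainders bottom-up:
= 230130


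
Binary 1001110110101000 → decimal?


Positional values:
Bit 3: 1 × 2^3 = 8
Bit 5: 1 × 2^5 = 32
Bit 7: 1 × 2^7 = 128
Bit 8: 1 × 2^8 = 256
Bit 10: 1 × 2^10 = 1024
Bit 11: 1 × 2^11 = 2048
Bit 12: 1 × 2^12 = 4096
Bit 15: 1 × 2^15 = 32768
Sum = 8 + 32 + 128 + 256 + 1024 + 2048 + 4096 + 32768
= 40360


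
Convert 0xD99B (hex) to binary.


Each hex digit → 4 binary bits:
  D = 1101
  9 = 1001
  9 = 1001
  B = 1011
Concatenate: 1101 1001 1001 1011
= 1101100110011011


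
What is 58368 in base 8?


Divide by 8 repeatedly:
58368 ÷ 8 = 7296 remainder 0
7296 ÷ 8 = 912 remainder 0
912 ÷ 8 = 114 remainder 0
114 ÷ 8 = 14 remainder 2
14 ÷ 8 = 1 remainder 6
1 ÷ 8 = 0 remainder 1
Reading remainders bottom-up:
= 0o162000


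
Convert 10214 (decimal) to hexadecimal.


Divide by 16 repeatedly:
10214 ÷ 16 = 638 remainder 6 (6)
638 ÷ 16 = 39 remainder 14 (E)
39 ÷ 16 = 2 remainder 7 (7)
2 ÷ 16 = 0 remainder 2 (2)
Reading remainders bottom-up:
= 0x27E6


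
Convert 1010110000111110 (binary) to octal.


Group into 3-bit groups: 001010110000111110
  001 = 1
  010 = 2
  110 = 6
  000 = 0
  111 = 7
  110 = 6
= 0o126076


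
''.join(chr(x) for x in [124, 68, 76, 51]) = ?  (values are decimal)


Codes (decimal): 124 68 76 51
Per-code ASCII lookup:
  124  (special character) → '|'
  68  (range 65-90: uppercase, 68 - 65 = 3) → 'D'
  76  (range 65-90: uppercase, 76 - 65 = 11) → 'L'
  51  (range 48-57: digits, 51 - 48 = 3) → '3'
= '|DL3'


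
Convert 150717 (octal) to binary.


Each octal digit → 3 binary bits:
  1 = 001
  5 = 101
  0 = 000
  7 = 111
  1 = 001
  7 = 111
Concatenate: 001 101 000 111 001 111
= 001101000111001111


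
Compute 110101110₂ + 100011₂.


Align and add column by column (LSB to MSB, carry propagating):
  0110101110
+ 0000100011
  ----------
  col 0: 0 + 1 + 0 (carry in) = 1 → bit 1, carry out 0
  col 1: 1 + 1 + 0 (carry in) = 2 → bit 0, carry out 1
  col 2: 1 + 0 + 1 (carry in) = 2 → bit 0, carry out 1
  col 3: 1 + 0 + 1 (carry in) = 2 → bit 0, carry out 1
  col 4: 0 + 0 + 1 (carry in) = 1 → bit 1, carry out 0
  col 5: 1 + 1 + 0 (carry in) = 2 → bit 0, carry out 1
  col 6: 0 + 0 + 1 (carry in) = 1 → bit 1, carry out 0
  col 7: 1 + 0 + 0 (carry in) = 1 → bit 1, carry out 0
  col 8: 1 + 0 + 0 (carry in) = 1 → bit 1, carry out 0
  col 9: 0 + 0 + 0 (carry in) = 0 → bit 0, carry out 0
Reading bits MSB→LSB: 0111010001
Strip leading zeros: 111010001
= 111010001


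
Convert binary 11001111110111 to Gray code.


Binary: 11001111110111
Gray code: G = B XOR (B >> 1)
B >> 1 = 01100111111011
11001111110111 XOR 01100111111011:
  1 XOR 0 = 1
  1 XOR 1 = 0
  0 XOR 1 = 1
  0 XOR 0 = 0
  1 XOR 0 = 1
  1 XOR 1 = 0
  1 XOR 1 = 0
  1 XOR 1 = 0
  1 XOR 1 = 0
  1 XOR 1 = 0
  0 XOR 1 = 1
  1 XOR 0 = 1
  1 XOR 1 = 0
  1 XOR 1 = 0
= 10101000001100


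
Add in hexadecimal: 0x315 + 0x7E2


Align and add column by column (LSB to MSB, each column mod 16 with carry):
  0315
+ 07E2
  ----
  col 0: 5(5) + 2(2) + 0 (carry in) = 7 → 7(7), carry out 0
  col 1: 1(1) + E(14) + 0 (carry in) = 15 → F(15), carry out 0
  col 2: 3(3) + 7(7) + 0 (carry in) = 10 → A(10), carry out 0
  col 3: 0(0) + 0(0) + 0 (carry in) = 0 → 0(0), carry out 0
Reading digits MSB→LSB: 0AF7
Strip leading zeros: AF7
= 0xAF7


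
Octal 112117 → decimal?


Positional values:
Position 0: 7 × 8^0 = 7
Position 1: 1 × 8^1 = 8
Position 2: 1 × 8^2 = 64
Position 3: 2 × 8^3 = 1024
Position 4: 1 × 8^4 = 4096
Position 5: 1 × 8^5 = 32768
Sum = 7 + 8 + 64 + 1024 + 4096 + 32768
= 37967


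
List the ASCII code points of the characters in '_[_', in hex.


String: '_[_'  (3 characters)
Per-character ASCII lookup:
  '_': special character: '_' = 95 → 0x5F
  '[': special character: '[' = 91 → 0x5B
  '_': special character: '_' = 95 → 0x5F
= 0x5F 0x5B 0x5F


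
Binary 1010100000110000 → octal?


Group into 3-bit groups: 001010100000110000
  001 = 1
  010 = 2
  100 = 4
  000 = 0
  110 = 6
  000 = 0
= 0o124060


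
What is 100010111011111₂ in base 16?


Group into 4-bit nibbles: 0100010111011111
  0100 = 4
  0101 = 5
  1101 = D
  1111 = F
= 0x45DF


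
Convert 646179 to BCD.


Each digit → 4-bit binary:
  6 → 0110
  4 → 0100
  6 → 0110
  1 → 0001
  7 → 0111
  9 → 1001
= 0110 0100 0110 0001 0111 1001


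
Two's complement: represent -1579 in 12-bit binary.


Original: 011000101011
Step 1 - Invert all bits: 100111010100
Step 2 - Add 1: 100111010100 + 1
= 100111010101 (represents -1579)


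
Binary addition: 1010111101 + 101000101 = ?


Align and add column by column (LSB to MSB, carry propagating):
  01010111101
+ 00101000101
  -----------
  col 0: 1 + 1 + 0 (carry in) = 2 → bit 0, carry out 1
  col 1: 0 + 0 + 1 (carry in) = 1 → bit 1, carry out 0
  col 2: 1 + 1 + 0 (carry in) = 2 → bit 0, carry out 1
  col 3: 1 + 0 + 1 (carry in) = 2 → bit 0, carry out 1
  col 4: 1 + 0 + 1 (carry in) = 2 → bit 0, carry out 1
  col 5: 1 + 0 + 1 (carry in) = 2 → bit 0, carry out 1
  col 6: 0 + 1 + 1 (carry in) = 2 → bit 0, carry out 1
  col 7: 1 + 0 + 1 (carry in) = 2 → bit 0, carry out 1
  col 8: 0 + 1 + 1 (carry in) = 2 → bit 0, carry out 1
  col 9: 1 + 0 + 1 (carry in) = 2 → bit 0, carry out 1
  col 10: 0 + 0 + 1 (carry in) = 1 → bit 1, carry out 0
Reading bits MSB→LSB: 10000000010
Strip leading zeros: 10000000010
= 10000000010


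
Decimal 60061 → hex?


Divide by 16 repeatedly:
60061 ÷ 16 = 3753 remainder 13 (D)
3753 ÷ 16 = 234 remainder 9 (9)
234 ÷ 16 = 14 remainder 10 (A)
14 ÷ 16 = 0 remainder 14 (E)
Reading remainders bottom-up:
= 0xEA9D


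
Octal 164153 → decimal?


Positional values:
Position 0: 3 × 8^0 = 3
Position 1: 5 × 8^1 = 40
Position 2: 1 × 8^2 = 64
Position 3: 4 × 8^3 = 2048
Position 4: 6 × 8^4 = 24576
Position 5: 1 × 8^5 = 32768
Sum = 3 + 40 + 64 + 2048 + 24576 + 32768
= 59499


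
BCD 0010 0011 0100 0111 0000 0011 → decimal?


Each 4-bit group → digit:
  0010 → 2
  0011 → 3
  0100 → 4
  0111 → 7
  0000 → 0
  0011 → 3
= 234703


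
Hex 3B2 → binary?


Each hex digit → 4 binary bits:
  3 = 0011
  B = 1011
  2 = 0010
Concatenate: 0011 1011 0010
= 001110110010


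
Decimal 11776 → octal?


Divide by 8 repeatedly:
11776 ÷ 8 = 1472 remainder 0
1472 ÷ 8 = 184 remainder 0
184 ÷ 8 = 23 remainder 0
23 ÷ 8 = 2 remainder 7
2 ÷ 8 = 0 remainder 2
Reading remainders bottom-up:
= 0o27000


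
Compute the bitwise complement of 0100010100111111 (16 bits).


Original: 0100010100111111
Invert all bits:
  bit 0: 0 → 1
  bit 1: 1 → 0
  bit 2: 0 → 1
  bit 3: 0 → 1
  bit 4: 0 → 1
  bit 5: 1 → 0
  bit 6: 0 → 1
  bit 7: 1 → 0
  bit 8: 0 → 1
  bit 9: 0 → 1
  bit 10: 1 → 0
  bit 11: 1 → 0
  bit 12: 1 → 0
  bit 13: 1 → 0
  bit 14: 1 → 0
  bit 15: 1 → 0
= 1011101011000000


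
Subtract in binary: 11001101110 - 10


Align and subtract column by column (LSB to MSB, borrowing when needed):
  11001101110
- 00000000010
  -----------
  col 0: (0 - 0 borrow-in) - 0 → 0 - 0 = 0, borrow out 0
  col 1: (1 - 0 borrow-in) - 1 → 1 - 1 = 0, borrow out 0
  col 2: (1 - 0 borrow-in) - 0 → 1 - 0 = 1, borrow out 0
  col 3: (1 - 0 borrow-in) - 0 → 1 - 0 = 1, borrow out 0
  col 4: (0 - 0 borrow-in) - 0 → 0 - 0 = 0, borrow out 0
  col 5: (1 - 0 borrow-in) - 0 → 1 - 0 = 1, borrow out 0
  col 6: (1 - 0 borrow-in) - 0 → 1 - 0 = 1, borrow out 0
  col 7: (0 - 0 borrow-in) - 0 → 0 - 0 = 0, borrow out 0
  col 8: (0 - 0 borrow-in) - 0 → 0 - 0 = 0, borrow out 0
  col 9: (1 - 0 borrow-in) - 0 → 1 - 0 = 1, borrow out 0
  col 10: (1 - 0 borrow-in) - 0 → 1 - 0 = 1, borrow out 0
Reading bits MSB→LSB: 11001101100
Strip leading zeros: 11001101100
= 11001101100


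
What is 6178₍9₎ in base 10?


Positional values (base 9):
  8 × 9^0 = 8 × 1 = 8
  7 × 9^1 = 7 × 9 = 63
  1 × 9^2 = 1 × 81 = 81
  6 × 9^3 = 6 × 729 = 4374
Sum = 8 + 63 + 81 + 4374
= 4526


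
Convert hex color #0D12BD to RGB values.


Hex: #0D12BD
R = 0D₁₆ = 13
G = 12₁₆ = 18
B = BD₁₆ = 189
= RGB(13, 18, 189)


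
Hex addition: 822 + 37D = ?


Align and add column by column (LSB to MSB, each column mod 16 with carry):
  0822
+ 037D
  ----
  col 0: 2(2) + D(13) + 0 (carry in) = 15 → F(15), carry out 0
  col 1: 2(2) + 7(7) + 0 (carry in) = 9 → 9(9), carry out 0
  col 2: 8(8) + 3(3) + 0 (carry in) = 11 → B(11), carry out 0
  col 3: 0(0) + 0(0) + 0 (carry in) = 0 → 0(0), carry out 0
Reading digits MSB→LSB: 0B9F
Strip leading zeros: B9F
= 0xB9F


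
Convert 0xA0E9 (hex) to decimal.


Positional values:
Position 0: 9 × 16^0 = 9 × 1 = 9
Position 1: E × 16^1 = 14 × 16 = 224
Position 2: 0 × 16^2 = 0 × 256 = 0
Position 3: A × 16^3 = 10 × 4096 = 40960
Sum = 9 + 224 + 0 + 40960
= 41193


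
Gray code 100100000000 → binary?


Gray code: 100100000000
MSB stays the same: 1
Each subsequent bit = prev_binary XOR current_gray:
  B[1] = 1 XOR 0 = 1
  B[2] = 1 XOR 0 = 1
  B[3] = 1 XOR 1 = 0
  B[4] = 0 XOR 0 = 0
  B[5] = 0 XOR 0 = 0
  B[6] = 0 XOR 0 = 0
  B[7] = 0 XOR 0 = 0
  B[8] = 0 XOR 0 = 0
  B[9] = 0 XOR 0 = 0
  B[10] = 0 XOR 0 = 0
  B[11] = 0 XOR 0 = 0
= 111000000000 (3584 decimal)


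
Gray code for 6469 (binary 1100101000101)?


Binary: 1100101000101
Gray code: G = B XOR (B >> 1)
B >> 1 = 0110010100010
1100101000101 XOR 0110010100010:
  1 XOR 0 = 1
  1 XOR 1 = 0
  0 XOR 1 = 1
  0 XOR 0 = 0
  1 XOR 0 = 1
  0 XOR 1 = 1
  1 XOR 0 = 1
  0 XOR 1 = 1
  0 XOR 0 = 0
  0 XOR 0 = 0
  1 XOR 0 = 1
  0 XOR 1 = 1
  1 XOR 0 = 1
= 1010111100111


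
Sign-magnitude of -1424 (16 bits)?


Sign bit: 1 (negative)
Magnitude: 1424 = 000010110010000
= 1000010110010000


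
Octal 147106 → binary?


Each octal digit → 3 binary bits:
  1 = 001
  4 = 100
  7 = 111
  1 = 001
  0 = 000
  6 = 110
Concatenate: 001 100 111 001 000 110
= 001100111001000110


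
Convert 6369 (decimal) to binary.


Divide by 2 repeatedly:
6369 ÷ 2 = 3184 remainder 1
3184 ÷ 2 = 1592 remainder 0
1592 ÷ 2 = 796 remainder 0
796 ÷ 2 = 398 remainder 0
398 ÷ 2 = 199 remainder 0
199 ÷ 2 = 99 remainder 1
99 ÷ 2 = 49 remainder 1
49 ÷ 2 = 24 remainder 1
24 ÷ 2 = 12 remainder 0
12 ÷ 2 = 6 remainder 0
6 ÷ 2 = 3 remainder 0
3 ÷ 2 = 1 remainder 1
1 ÷ 2 = 0 remainder 1
Reading remainders bottom-up:
= 1100011100001


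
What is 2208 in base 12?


Divide by 12 repeatedly:
2208 ÷ 12 = 184 remainder 0
184 ÷ 12 = 15 remainder 4
15 ÷ 12 = 1 remainder 3
1 ÷ 12 = 0 remainder 1
Reading remainders bottom-up:
= 1340


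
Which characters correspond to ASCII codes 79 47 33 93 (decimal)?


Codes (decimal): 79 47 33 93
Per-code ASCII lookup:
  79  (range 65-90: uppercase, 79 - 65 = 14) → 'O'
  47  (special character) → '/'
  33  (special character) → '!'
  93  (special character) → ']'
= 'O/!]'


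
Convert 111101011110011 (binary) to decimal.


Positional values:
Bit 0: 1 × 2^0 = 1
Bit 1: 1 × 2^1 = 2
Bit 4: 1 × 2^4 = 16
Bit 5: 1 × 2^5 = 32
Bit 6: 1 × 2^6 = 64
Bit 7: 1 × 2^7 = 128
Bit 9: 1 × 2^9 = 512
Bit 11: 1 × 2^11 = 2048
Bit 12: 1 × 2^12 = 4096
Bit 13: 1 × 2^13 = 8192
Bit 14: 1 × 2^14 = 16384
Sum = 1 + 2 + 16 + 32 + 64 + 128 + 512 + 2048 + 4096 + 8192 + 16384
= 31475


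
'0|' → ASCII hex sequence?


String: '0|'  (2 characters)
Per-character ASCII lookup:
  '0': digits start at 48: '0' = 48 + 0 = 48 → 0x30
  '|': special character: '|' = 124 → 0x7C
= 0x30 0x7C


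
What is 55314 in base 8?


Divide by 8 repeatedly:
55314 ÷ 8 = 6914 remainder 2
6914 ÷ 8 = 864 remainder 2
864 ÷ 8 = 108 remainder 0
108 ÷ 8 = 13 remainder 4
13 ÷ 8 = 1 remainder 5
1 ÷ 8 = 0 remainder 1
Reading remainders bottom-up:
= 0o154022


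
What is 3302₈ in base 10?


Positional values:
Position 0: 2 × 8^0 = 2
Position 1: 0 × 8^1 = 0
Position 2: 3 × 8^2 = 192
Position 3: 3 × 8^3 = 1536
Sum = 2 + 0 + 192 + 1536
= 1730


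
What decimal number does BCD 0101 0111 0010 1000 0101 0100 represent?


Each 4-bit group → digit:
  0101 → 5
  0111 → 7
  0010 → 2
  1000 → 8
  0101 → 5
  0100 → 4
= 572854


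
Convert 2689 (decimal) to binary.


Divide by 2 repeatedly:
2689 ÷ 2 = 1344 remainder 1
1344 ÷ 2 = 672 remainder 0
672 ÷ 2 = 336 remainder 0
336 ÷ 2 = 168 remainder 0
168 ÷ 2 = 84 remainder 0
84 ÷ 2 = 42 remainder 0
42 ÷ 2 = 21 remainder 0
21 ÷ 2 = 10 remainder 1
10 ÷ 2 = 5 remainder 0
5 ÷ 2 = 2 remainder 1
2 ÷ 2 = 1 remainder 0
1 ÷ 2 = 0 remainder 1
Reading remainders bottom-up:
= 101010000001


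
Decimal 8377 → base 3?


Divide by 3 repeatedly:
8377 ÷ 3 = 2792 remainder 1
2792 ÷ 3 = 930 remainder 2
930 ÷ 3 = 310 remainder 0
310 ÷ 3 = 103 remainder 1
103 ÷ 3 = 34 remainder 1
34 ÷ 3 = 11 remainder 1
11 ÷ 3 = 3 remainder 2
3 ÷ 3 = 1 remainder 0
1 ÷ 3 = 0 remainder 1
Reading remainders bottom-up:
= 102111021


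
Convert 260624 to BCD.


Each digit → 4-bit binary:
  2 → 0010
  6 → 0110
  0 → 0000
  6 → 0110
  2 → 0010
  4 → 0100
= 0010 0110 0000 0110 0010 0100


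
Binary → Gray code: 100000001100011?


Binary: 100000001100011
Gray code: G = B XOR (B >> 1)
B >> 1 = 010000000110001
100000001100011 XOR 010000000110001:
  1 XOR 0 = 1
  0 XOR 1 = 1
  0 XOR 0 = 0
  0 XOR 0 = 0
  0 XOR 0 = 0
  0 XOR 0 = 0
  0 XOR 0 = 0
  0 XOR 0 = 0
  1 XOR 0 = 1
  1 XOR 1 = 0
  0 XOR 1 = 1
  0 XOR 0 = 0
  0 XOR 0 = 0
  1 XOR 0 = 1
  1 XOR 1 = 0
= 110000001010010


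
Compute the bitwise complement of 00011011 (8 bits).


Original: 00011011
Invert all bits:
  bit 0: 0 → 1
  bit 1: 0 → 1
  bit 2: 0 → 1
  bit 3: 1 → 0
  bit 4: 1 → 0
  bit 5: 0 → 1
  bit 6: 1 → 0
  bit 7: 1 → 0
= 11100100


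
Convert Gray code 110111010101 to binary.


Gray code: 110111010101
MSB stays the same: 1
Each subsequent bit = prev_binary XOR current_gray:
  B[1] = 1 XOR 1 = 0
  B[2] = 0 XOR 0 = 0
  B[3] = 0 XOR 1 = 1
  B[4] = 1 XOR 1 = 0
  B[5] = 0 XOR 1 = 1
  B[6] = 1 XOR 0 = 1
  B[7] = 1 XOR 1 = 0
  B[8] = 0 XOR 0 = 0
  B[9] = 0 XOR 1 = 1
  B[10] = 1 XOR 0 = 1
  B[11] = 1 XOR 1 = 0
= 100101100110 (2406 decimal)


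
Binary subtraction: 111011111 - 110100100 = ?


Align and subtract column by column (LSB to MSB, borrowing when needed):
  111011111
- 110100100
  ---------
  col 0: (1 - 0 borrow-in) - 0 → 1 - 0 = 1, borrow out 0
  col 1: (1 - 0 borrow-in) - 0 → 1 - 0 = 1, borrow out 0
  col 2: (1 - 0 borrow-in) - 1 → 1 - 1 = 0, borrow out 0
  col 3: (1 - 0 borrow-in) - 0 → 1 - 0 = 1, borrow out 0
  col 4: (1 - 0 borrow-in) - 0 → 1 - 0 = 1, borrow out 0
  col 5: (0 - 0 borrow-in) - 1 → borrow from next column: (0+2) - 1 = 1, borrow out 1
  col 6: (1 - 1 borrow-in) - 0 → 0 - 0 = 0, borrow out 0
  col 7: (1 - 0 borrow-in) - 1 → 1 - 1 = 0, borrow out 0
  col 8: (1 - 0 borrow-in) - 1 → 1 - 1 = 0, borrow out 0
Reading bits MSB→LSB: 000111011
Strip leading zeros: 111011
= 111011


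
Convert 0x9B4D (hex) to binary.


Each hex digit → 4 binary bits:
  9 = 1001
  B = 1011
  4 = 0100
  D = 1101
Concatenate: 1001 1011 0100 1101
= 1001101101001101


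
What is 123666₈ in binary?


Each octal digit → 3 binary bits:
  1 = 001
  2 = 010
  3 = 011
  6 = 110
  6 = 110
  6 = 110
Concatenate: 001 010 011 110 110 110
= 001010011110110110


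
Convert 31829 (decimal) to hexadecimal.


Divide by 16 repeatedly:
31829 ÷ 16 = 1989 remainder 5 (5)
1989 ÷ 16 = 124 remainder 5 (5)
124 ÷ 16 = 7 remainder 12 (C)
7 ÷ 16 = 0 remainder 7 (7)
Reading remainders bottom-up:
= 0x7C55


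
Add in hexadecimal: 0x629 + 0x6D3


Align and add column by column (LSB to MSB, each column mod 16 with carry):
  0629
+ 06D3
  ----
  col 0: 9(9) + 3(3) + 0 (carry in) = 12 → C(12), carry out 0
  col 1: 2(2) + D(13) + 0 (carry in) = 15 → F(15), carry out 0
  col 2: 6(6) + 6(6) + 0 (carry in) = 12 → C(12), carry out 0
  col 3: 0(0) + 0(0) + 0 (carry in) = 0 → 0(0), carry out 0
Reading digits MSB→LSB: 0CFC
Strip leading zeros: CFC
= 0xCFC


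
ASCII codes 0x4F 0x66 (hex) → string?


Codes (hex): 0x4F 0x66
Per-code ASCII lookup:
  0x4F = 79  (range 65-90: uppercase, 79 - 65 = 14) → 'O'
  0x66 = 102  (range 97-122: lowercase, 102 - 97 = 5) → 'f'
= 'Of'


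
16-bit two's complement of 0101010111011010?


Original: 0101010111011010
Step 1 - Invert all bits: 1010101000100101
Step 2 - Add 1: 1010101000100101 + 1
= 1010101000100110 (represents -21978)


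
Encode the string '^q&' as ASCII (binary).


String: '^q&'  (3 characters)
Per-character ASCII lookup:
  '^': special character: '^' = 94 → 1011110
  'q': lowercase starts at 97: 'q' = 97 + 16 = 113 → 1110001
  '&': special character: '&' = 38 → 100110
= 1011110 1110001 100110


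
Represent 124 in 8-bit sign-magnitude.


Sign bit: 0 (positive)
Magnitude: 124 = 1111100
= 01111100


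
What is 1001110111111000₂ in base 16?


Group into 4-bit nibbles: 1001110111111000
  1001 = 9
  1101 = D
  1111 = F
  1000 = 8
= 0x9DF8


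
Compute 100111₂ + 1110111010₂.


Align and add column by column (LSB to MSB, carry propagating):
  00000100111
+ 01110111010
  -----------
  col 0: 1 + 0 + 0 (carry in) = 1 → bit 1, carry out 0
  col 1: 1 + 1 + 0 (carry in) = 2 → bit 0, carry out 1
  col 2: 1 + 0 + 1 (carry in) = 2 → bit 0, carry out 1
  col 3: 0 + 1 + 1 (carry in) = 2 → bit 0, carry out 1
  col 4: 0 + 1 + 1 (carry in) = 2 → bit 0, carry out 1
  col 5: 1 + 1 + 1 (carry in) = 3 → bit 1, carry out 1
  col 6: 0 + 0 + 1 (carry in) = 1 → bit 1, carry out 0
  col 7: 0 + 1 + 0 (carry in) = 1 → bit 1, carry out 0
  col 8: 0 + 1 + 0 (carry in) = 1 → bit 1, carry out 0
  col 9: 0 + 1 + 0 (carry in) = 1 → bit 1, carry out 0
  col 10: 0 + 0 + 0 (carry in) = 0 → bit 0, carry out 0
Reading bits MSB→LSB: 01111100001
Strip leading zeros: 1111100001
= 1111100001


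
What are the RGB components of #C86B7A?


Hex: #C86B7A
R = C8₁₆ = 200
G = 6B₁₆ = 107
B = 7A₁₆ = 122
= RGB(200, 107, 122)


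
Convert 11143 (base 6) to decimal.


Positional values (base 6):
  3 × 6^0 = 3 × 1 = 3
  4 × 6^1 = 4 × 6 = 24
  1 × 6^2 = 1 × 36 = 36
  1 × 6^3 = 1 × 216 = 216
  1 × 6^4 = 1 × 1296 = 1296
Sum = 3 + 24 + 36 + 216 + 1296
= 1575


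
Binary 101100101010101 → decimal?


Positional values:
Bit 0: 1 × 2^0 = 1
Bit 2: 1 × 2^2 = 4
Bit 4: 1 × 2^4 = 16
Bit 6: 1 × 2^6 = 64
Bit 8: 1 × 2^8 = 256
Bit 11: 1 × 2^11 = 2048
Bit 12: 1 × 2^12 = 4096
Bit 14: 1 × 2^14 = 16384
Sum = 1 + 4 + 16 + 64 + 256 + 2048 + 4096 + 16384
= 22869


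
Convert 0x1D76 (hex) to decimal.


Positional values:
Position 0: 6 × 16^0 = 6 × 1 = 6
Position 1: 7 × 16^1 = 7 × 16 = 112
Position 2: D × 16^2 = 13 × 256 = 3328
Position 3: 1 × 16^3 = 1 × 4096 = 4096
Sum = 6 + 112 + 3328 + 4096
= 7542


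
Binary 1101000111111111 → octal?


Group into 3-bit groups: 001101000111111111
  001 = 1
  101 = 5
  000 = 0
  111 = 7
  111 = 7
  111 = 7
= 0o150777


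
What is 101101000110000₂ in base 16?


Group into 4-bit nibbles: 0101101000110000
  0101 = 5
  1010 = A
  0011 = 3
  0000 = 0
= 0x5A30


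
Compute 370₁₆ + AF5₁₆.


Align and add column by column (LSB to MSB, each column mod 16 with carry):
  0370
+ 0AF5
  ----
  col 0: 0(0) + 5(5) + 0 (carry in) = 5 → 5(5), carry out 0
  col 1: 7(7) + F(15) + 0 (carry in) = 22 → 6(6), carry out 1
  col 2: 3(3) + A(10) + 1 (carry in) = 14 → E(14), carry out 0
  col 3: 0(0) + 0(0) + 0 (carry in) = 0 → 0(0), carry out 0
Reading digits MSB→LSB: 0E65
Strip leading zeros: E65
= 0xE65


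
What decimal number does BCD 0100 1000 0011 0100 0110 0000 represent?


Each 4-bit group → digit:
  0100 → 4
  1000 → 8
  0011 → 3
  0100 → 4
  0110 → 6
  0000 → 0
= 483460


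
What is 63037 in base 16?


Divide by 16 repeatedly:
63037 ÷ 16 = 3939 remainder 13 (D)
3939 ÷ 16 = 246 remainder 3 (3)
246 ÷ 16 = 15 remainder 6 (6)
15 ÷ 16 = 0 remainder 15 (F)
Reading remainders bottom-up:
= 0xF63D


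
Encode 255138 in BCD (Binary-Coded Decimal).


Each digit → 4-bit binary:
  2 → 0010
  5 → 0101
  5 → 0101
  1 → 0001
  3 → 0011
  8 → 1000
= 0010 0101 0101 0001 0011 1000


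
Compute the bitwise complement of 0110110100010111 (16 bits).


Original: 0110110100010111
Invert all bits:
  bit 0: 0 → 1
  bit 1: 1 → 0
  bit 2: 1 → 0
  bit 3: 0 → 1
  bit 4: 1 → 0
  bit 5: 1 → 0
  bit 6: 0 → 1
  bit 7: 1 → 0
  bit 8: 0 → 1
  bit 9: 0 → 1
  bit 10: 0 → 1
  bit 11: 1 → 0
  bit 12: 0 → 1
  bit 13: 1 → 0
  bit 14: 1 → 0
  bit 15: 1 → 0
= 1001001011101000


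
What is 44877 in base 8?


Divide by 8 repeatedly:
44877 ÷ 8 = 5609 remainder 5
5609 ÷ 8 = 701 remainder 1
701 ÷ 8 = 87 remainder 5
87 ÷ 8 = 10 remainder 7
10 ÷ 8 = 1 remainder 2
1 ÷ 8 = 0 remainder 1
Reading remainders bottom-up:
= 0o127515


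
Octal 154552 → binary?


Each octal digit → 3 binary bits:
  1 = 001
  5 = 101
  4 = 100
  5 = 101
  5 = 101
  2 = 010
Concatenate: 001 101 100 101 101 010
= 001101100101101010


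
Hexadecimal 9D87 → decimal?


Positional values:
Position 0: 7 × 16^0 = 7 × 1 = 7
Position 1: 8 × 16^1 = 8 × 16 = 128
Position 2: D × 16^2 = 13 × 256 = 3328
Position 3: 9 × 16^3 = 9 × 4096 = 36864
Sum = 7 + 128 + 3328 + 36864
= 40327


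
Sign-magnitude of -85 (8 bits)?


Sign bit: 1 (negative)
Magnitude: 85 = 1010101
= 11010101


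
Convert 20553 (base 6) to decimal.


Positional values (base 6):
  3 × 6^0 = 3 × 1 = 3
  5 × 6^1 = 5 × 6 = 30
  5 × 6^2 = 5 × 36 = 180
  0 × 6^3 = 0 × 216 = 0
  2 × 6^4 = 2 × 1296 = 2592
Sum = 3 + 30 + 180 + 0 + 2592
= 2805


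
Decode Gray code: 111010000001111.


Gray code: 111010000001111
MSB stays the same: 1
Each subsequent bit = prev_binary XOR current_gray:
  B[1] = 1 XOR 1 = 0
  B[2] = 0 XOR 1 = 1
  B[3] = 1 XOR 0 = 1
  B[4] = 1 XOR 1 = 0
  B[5] = 0 XOR 0 = 0
  B[6] = 0 XOR 0 = 0
  B[7] = 0 XOR 0 = 0
  B[8] = 0 XOR 0 = 0
  B[9] = 0 XOR 0 = 0
  B[10] = 0 XOR 0 = 0
  B[11] = 0 XOR 1 = 1
  B[12] = 1 XOR 1 = 0
  B[13] = 0 XOR 1 = 1
  B[14] = 1 XOR 1 = 0
= 101100000001010 (22538 decimal)


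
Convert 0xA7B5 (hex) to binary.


Each hex digit → 4 binary bits:
  A = 1010
  7 = 0111
  B = 1011
  5 = 0101
Concatenate: 1010 0111 1011 0101
= 1010011110110101


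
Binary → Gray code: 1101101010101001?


Binary: 1101101010101001
Gray code: G = B XOR (B >> 1)
B >> 1 = 0110110101010100
1101101010101001 XOR 0110110101010100:
  1 XOR 0 = 1
  1 XOR 1 = 0
  0 XOR 1 = 1
  1 XOR 0 = 1
  1 XOR 1 = 0
  0 XOR 1 = 1
  1 XOR 0 = 1
  0 XOR 1 = 1
  1 XOR 0 = 1
  0 XOR 1 = 1
  1 XOR 0 = 1
  0 XOR 1 = 1
  1 XOR 0 = 1
  0 XOR 1 = 1
  0 XOR 0 = 0
  1 XOR 0 = 1
= 1011011111111101


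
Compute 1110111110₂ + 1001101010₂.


Align and add column by column (LSB to MSB, carry propagating):
  01110111110
+ 01001101010
  -----------
  col 0: 0 + 0 + 0 (carry in) = 0 → bit 0, carry out 0
  col 1: 1 + 1 + 0 (carry in) = 2 → bit 0, carry out 1
  col 2: 1 + 0 + 1 (carry in) = 2 → bit 0, carry out 1
  col 3: 1 + 1 + 1 (carry in) = 3 → bit 1, carry out 1
  col 4: 1 + 0 + 1 (carry in) = 2 → bit 0, carry out 1
  col 5: 1 + 1 + 1 (carry in) = 3 → bit 1, carry out 1
  col 6: 0 + 1 + 1 (carry in) = 2 → bit 0, carry out 1
  col 7: 1 + 0 + 1 (carry in) = 2 → bit 0, carry out 1
  col 8: 1 + 0 + 1 (carry in) = 2 → bit 0, carry out 1
  col 9: 1 + 1 + 1 (carry in) = 3 → bit 1, carry out 1
  col 10: 0 + 0 + 1 (carry in) = 1 → bit 1, carry out 0
Reading bits MSB→LSB: 11000101000
Strip leading zeros: 11000101000
= 11000101000


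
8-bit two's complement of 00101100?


Original: 00101100
Step 1 - Invert all bits: 11010011
Step 2 - Add 1: 11010011 + 1
= 11010100 (represents -44)


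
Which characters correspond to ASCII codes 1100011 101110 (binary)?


Codes (binary): 1100011 101110
Per-code ASCII lookup:
  1100011 = 99  (range 97-122: lowercase, 99 - 97 = 2) → 'c'
  101110 = 46  (special character) → '.'
= 'c.'


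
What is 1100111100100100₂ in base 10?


Positional values:
Bit 2: 1 × 2^2 = 4
Bit 5: 1 × 2^5 = 32
Bit 8: 1 × 2^8 = 256
Bit 9: 1 × 2^9 = 512
Bit 10: 1 × 2^10 = 1024
Bit 11: 1 × 2^11 = 2048
Bit 14: 1 × 2^14 = 16384
Bit 15: 1 × 2^15 = 32768
Sum = 4 + 32 + 256 + 512 + 1024 + 2048 + 16384 + 32768
= 53028


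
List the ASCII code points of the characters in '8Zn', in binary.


String: '8Zn'  (3 characters)
Per-character ASCII lookup:
  '8': digits start at 48: '8' = 48 + 8 = 56 → 111000
  'Z': uppercase starts at 65: 'Z' = 65 + 25 = 90 → 1011010
  'n': lowercase starts at 97: 'n' = 97 + 13 = 110 → 1101110
= 111000 1011010 1101110


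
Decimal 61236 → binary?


Divide by 2 repeatedly:
61236 ÷ 2 = 30618 remainder 0
30618 ÷ 2 = 15309 remainder 0
15309 ÷ 2 = 7654 remainder 1
7654 ÷ 2 = 3827 remainder 0
3827 ÷ 2 = 1913 remainder 1
1913 ÷ 2 = 956 remainder 1
956 ÷ 2 = 478 remainder 0
478 ÷ 2 = 239 remainder 0
239 ÷ 2 = 119 remainder 1
119 ÷ 2 = 59 remainder 1
59 ÷ 2 = 29 remainder 1
29 ÷ 2 = 14 remainder 1
14 ÷ 2 = 7 remainder 0
7 ÷ 2 = 3 remainder 1
3 ÷ 2 = 1 remainder 1
1 ÷ 2 = 0 remainder 1
Reading remainders bottom-up:
= 1110111100110100


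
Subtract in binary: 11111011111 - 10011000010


Align and subtract column by column (LSB to MSB, borrowing when needed):
  11111011111
- 10011000010
  -----------
  col 0: (1 - 0 borrow-in) - 0 → 1 - 0 = 1, borrow out 0
  col 1: (1 - 0 borrow-in) - 1 → 1 - 1 = 0, borrow out 0
  col 2: (1 - 0 borrow-in) - 0 → 1 - 0 = 1, borrow out 0
  col 3: (1 - 0 borrow-in) - 0 → 1 - 0 = 1, borrow out 0
  col 4: (1 - 0 borrow-in) - 0 → 1 - 0 = 1, borrow out 0
  col 5: (0 - 0 borrow-in) - 0 → 0 - 0 = 0, borrow out 0
  col 6: (1 - 0 borrow-in) - 1 → 1 - 1 = 0, borrow out 0
  col 7: (1 - 0 borrow-in) - 1 → 1 - 1 = 0, borrow out 0
  col 8: (1 - 0 borrow-in) - 0 → 1 - 0 = 1, borrow out 0
  col 9: (1 - 0 borrow-in) - 0 → 1 - 0 = 1, borrow out 0
  col 10: (1 - 0 borrow-in) - 1 → 1 - 1 = 0, borrow out 0
Reading bits MSB→LSB: 01100011101
Strip leading zeros: 1100011101
= 1100011101


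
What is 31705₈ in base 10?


Positional values:
Position 0: 5 × 8^0 = 5
Position 1: 0 × 8^1 = 0
Position 2: 7 × 8^2 = 448
Position 3: 1 × 8^3 = 512
Position 4: 3 × 8^4 = 12288
Sum = 5 + 0 + 448 + 512 + 12288
= 13253


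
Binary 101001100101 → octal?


Group into 3-bit groups: 101001100101
  101 = 5
  001 = 1
  100 = 4
  101 = 5
= 0o5145


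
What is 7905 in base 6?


Divide by 6 repeatedly:
7905 ÷ 6 = 1317 remainder 3
1317 ÷ 6 = 219 remainder 3
219 ÷ 6 = 36 remainder 3
36 ÷ 6 = 6 remainder 0
6 ÷ 6 = 1 remainder 0
1 ÷ 6 = 0 remainder 1
Reading remainders bottom-up:
= 100333


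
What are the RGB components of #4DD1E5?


Hex: #4DD1E5
R = 4D₁₆ = 77
G = D1₁₆ = 209
B = E5₁₆ = 229
= RGB(77, 209, 229)


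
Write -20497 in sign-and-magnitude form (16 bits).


Sign bit: 1 (negative)
Magnitude: 20497 = 101000000010001
= 1101000000010001


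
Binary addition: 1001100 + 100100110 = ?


Align and add column by column (LSB to MSB, carry propagating):
  0001001100
+ 0100100110
  ----------
  col 0: 0 + 0 + 0 (carry in) = 0 → bit 0, carry out 0
  col 1: 0 + 1 + 0 (carry in) = 1 → bit 1, carry out 0
  col 2: 1 + 1 + 0 (carry in) = 2 → bit 0, carry out 1
  col 3: 1 + 0 + 1 (carry in) = 2 → bit 0, carry out 1
  col 4: 0 + 0 + 1 (carry in) = 1 → bit 1, carry out 0
  col 5: 0 + 1 + 0 (carry in) = 1 → bit 1, carry out 0
  col 6: 1 + 0 + 0 (carry in) = 1 → bit 1, carry out 0
  col 7: 0 + 0 + 0 (carry in) = 0 → bit 0, carry out 0
  col 8: 0 + 1 + 0 (carry in) = 1 → bit 1, carry out 0
  col 9: 0 + 0 + 0 (carry in) = 0 → bit 0, carry out 0
Reading bits MSB→LSB: 0101110010
Strip leading zeros: 101110010
= 101110010


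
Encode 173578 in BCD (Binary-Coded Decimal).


Each digit → 4-bit binary:
  1 → 0001
  7 → 0111
  3 → 0011
  5 → 0101
  7 → 0111
  8 → 1000
= 0001 0111 0011 0101 0111 1000


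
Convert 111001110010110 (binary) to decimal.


Positional values:
Bit 1: 1 × 2^1 = 2
Bit 2: 1 × 2^2 = 4
Bit 4: 1 × 2^4 = 16
Bit 7: 1 × 2^7 = 128
Bit 8: 1 × 2^8 = 256
Bit 9: 1 × 2^9 = 512
Bit 12: 1 × 2^12 = 4096
Bit 13: 1 × 2^13 = 8192
Bit 14: 1 × 2^14 = 16384
Sum = 2 + 4 + 16 + 128 + 256 + 512 + 4096 + 8192 + 16384
= 29590


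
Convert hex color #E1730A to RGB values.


Hex: #E1730A
R = E1₁₆ = 225
G = 73₁₆ = 115
B = 0A₁₆ = 10
= RGB(225, 115, 10)


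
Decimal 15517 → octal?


Divide by 8 repeatedly:
15517 ÷ 8 = 1939 remainder 5
1939 ÷ 8 = 242 remainder 3
242 ÷ 8 = 30 remainder 2
30 ÷ 8 = 3 remainder 6
3 ÷ 8 = 0 remainder 3
Reading remainders bottom-up:
= 0o36235


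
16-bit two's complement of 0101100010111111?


Original: 0101100010111111
Step 1 - Invert all bits: 1010011101000000
Step 2 - Add 1: 1010011101000000 + 1
= 1010011101000001 (represents -22719)


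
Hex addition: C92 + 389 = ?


Align and add column by column (LSB to MSB, each column mod 16 with carry):
  0C92
+ 0389
  ----
  col 0: 2(2) + 9(9) + 0 (carry in) = 11 → B(11), carry out 0
  col 1: 9(9) + 8(8) + 0 (carry in) = 17 → 1(1), carry out 1
  col 2: C(12) + 3(3) + 1 (carry in) = 16 → 0(0), carry out 1
  col 3: 0(0) + 0(0) + 1 (carry in) = 1 → 1(1), carry out 0
Reading digits MSB→LSB: 101B
Strip leading zeros: 101B
= 0x101B


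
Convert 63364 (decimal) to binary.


Divide by 2 repeatedly:
63364 ÷ 2 = 31682 remainder 0
31682 ÷ 2 = 15841 remainder 0
15841 ÷ 2 = 7920 remainder 1
7920 ÷ 2 = 3960 remainder 0
3960 ÷ 2 = 1980 remainder 0
1980 ÷ 2 = 990 remainder 0
990 ÷ 2 = 495 remainder 0
495 ÷ 2 = 247 remainder 1
247 ÷ 2 = 123 remainder 1
123 ÷ 2 = 61 remainder 1
61 ÷ 2 = 30 remainder 1
30 ÷ 2 = 15 remainder 0
15 ÷ 2 = 7 remainder 1
7 ÷ 2 = 3 remainder 1
3 ÷ 2 = 1 remainder 1
1 ÷ 2 = 0 remainder 1
Reading remainders bottom-up:
= 1111011110000100


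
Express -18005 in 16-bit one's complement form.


Original: 0100011001010101
Invert all bits:
  bit 0: 0 → 1
  bit 1: 1 → 0
  bit 2: 0 → 1
  bit 3: 0 → 1
  bit 4: 0 → 1
  bit 5: 1 → 0
  bit 6: 1 → 0
  bit 7: 0 → 1
  bit 8: 0 → 1
  bit 9: 1 → 0
  bit 10: 0 → 1
  bit 11: 1 → 0
  bit 12: 0 → 1
  bit 13: 1 → 0
  bit 14: 0 → 1
  bit 15: 1 → 0
= 1011100110101010


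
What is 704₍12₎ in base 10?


Positional values (base 12):
  4 × 12^0 = 4 × 1 = 4
  0 × 12^1 = 0 × 12 = 0
  7 × 12^2 = 7 × 144 = 1008
Sum = 4 + 0 + 1008
= 1012


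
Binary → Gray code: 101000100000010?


Binary: 101000100000010
Gray code: G = B XOR (B >> 1)
B >> 1 = 010100010000001
101000100000010 XOR 010100010000001:
  1 XOR 0 = 1
  0 XOR 1 = 1
  1 XOR 0 = 1
  0 XOR 1 = 1
  0 XOR 0 = 0
  0 XOR 0 = 0
  1 XOR 0 = 1
  0 XOR 1 = 1
  0 XOR 0 = 0
  0 XOR 0 = 0
  0 XOR 0 = 0
  0 XOR 0 = 0
  0 XOR 0 = 0
  1 XOR 0 = 1
  0 XOR 1 = 1
= 111100110000011


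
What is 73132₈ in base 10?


Positional values:
Position 0: 2 × 8^0 = 2
Position 1: 3 × 8^1 = 24
Position 2: 1 × 8^2 = 64
Position 3: 3 × 8^3 = 1536
Position 4: 7 × 8^4 = 28672
Sum = 2 + 24 + 64 + 1536 + 28672
= 30298


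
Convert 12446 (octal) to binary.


Each octal digit → 3 binary bits:
  1 = 001
  2 = 010
  4 = 100
  4 = 100
  6 = 110
Concatenate: 001 010 100 100 110
= 001010100100110


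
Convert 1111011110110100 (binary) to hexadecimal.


Group into 4-bit nibbles: 1111011110110100
  1111 = F
  0111 = 7
  1011 = B
  0100 = 4
= 0xF7B4


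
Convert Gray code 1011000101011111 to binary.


Gray code: 1011000101011111
MSB stays the same: 1
Each subsequent bit = prev_binary XOR current_gray:
  B[1] = 1 XOR 0 = 1
  B[2] = 1 XOR 1 = 0
  B[3] = 0 XOR 1 = 1
  B[4] = 1 XOR 0 = 1
  B[5] = 1 XOR 0 = 1
  B[6] = 1 XOR 0 = 1
  B[7] = 1 XOR 1 = 0
  B[8] = 0 XOR 0 = 0
  B[9] = 0 XOR 1 = 1
  B[10] = 1 XOR 0 = 1
  B[11] = 1 XOR 1 = 0
  B[12] = 0 XOR 1 = 1
  B[13] = 1 XOR 1 = 0
  B[14] = 0 XOR 1 = 1
  B[15] = 1 XOR 1 = 0
= 1101111001101010 (56938 decimal)


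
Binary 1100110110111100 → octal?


Group into 3-bit groups: 001100110110111100
  001 = 1
  100 = 4
  110 = 6
  110 = 6
  111 = 7
  100 = 4
= 0o146674


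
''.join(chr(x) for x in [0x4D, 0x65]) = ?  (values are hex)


Codes (hex): 0x4D 0x65
Per-code ASCII lookup:
  0x4D = 77  (range 65-90: uppercase, 77 - 65 = 12) → 'M'
  0x65 = 101  (range 97-122: lowercase, 101 - 97 = 4) → 'e'
= 'Me'


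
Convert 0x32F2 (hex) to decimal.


Positional values:
Position 0: 2 × 16^0 = 2 × 1 = 2
Position 1: F × 16^1 = 15 × 16 = 240
Position 2: 2 × 16^2 = 2 × 256 = 512
Position 3: 3 × 16^3 = 3 × 4096 = 12288
Sum = 2 + 240 + 512 + 12288
= 13042


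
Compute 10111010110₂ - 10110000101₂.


Align and subtract column by column (LSB to MSB, borrowing when needed):
  10111010110
- 10110000101
  -----------
  col 0: (0 - 0 borrow-in) - 1 → borrow from next column: (0+2) - 1 = 1, borrow out 1
  col 1: (1 - 1 borrow-in) - 0 → 0 - 0 = 0, borrow out 0
  col 2: (1 - 0 borrow-in) - 1 → 1 - 1 = 0, borrow out 0
  col 3: (0 - 0 borrow-in) - 0 → 0 - 0 = 0, borrow out 0
  col 4: (1 - 0 borrow-in) - 0 → 1 - 0 = 1, borrow out 0
  col 5: (0 - 0 borrow-in) - 0 → 0 - 0 = 0, borrow out 0
  col 6: (1 - 0 borrow-in) - 0 → 1 - 0 = 1, borrow out 0
  col 7: (1 - 0 borrow-in) - 1 → 1 - 1 = 0, borrow out 0
  col 8: (1 - 0 borrow-in) - 1 → 1 - 1 = 0, borrow out 0
  col 9: (0 - 0 borrow-in) - 0 → 0 - 0 = 0, borrow out 0
  col 10: (1 - 0 borrow-in) - 1 → 1 - 1 = 0, borrow out 0
Reading bits MSB→LSB: 00001010001
Strip leading zeros: 1010001
= 1010001


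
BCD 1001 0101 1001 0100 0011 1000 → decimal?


Each 4-bit group → digit:
  1001 → 9
  0101 → 5
  1001 → 9
  0100 → 4
  0011 → 3
  1000 → 8
= 959438


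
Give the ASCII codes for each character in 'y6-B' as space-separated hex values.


String: 'y6-B'  (4 characters)
Per-character ASCII lookup:
  'y': lowercase starts at 97: 'y' = 97 + 24 = 121 → 0x79
  '6': digits start at 48: '6' = 48 + 6 = 54 → 0x36
  '-': special character: '-' = 45 → 0x2D
  'B': uppercase starts at 65: 'B' = 65 + 1 = 66 → 0x42
= 0x79 0x36 0x2D 0x42


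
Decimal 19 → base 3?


Divide by 3 repeatedly:
19 ÷ 3 = 6 remainder 1
6 ÷ 3 = 2 remainder 0
2 ÷ 3 = 0 remainder 2
Reading remainders bottom-up:
= 201


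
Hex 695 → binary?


Each hex digit → 4 binary bits:
  6 = 0110
  9 = 1001
  5 = 0101
Concatenate: 0110 1001 0101
= 011010010101


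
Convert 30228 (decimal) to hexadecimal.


Divide by 16 repeatedly:
30228 ÷ 16 = 1889 remainder 4 (4)
1889 ÷ 16 = 118 remainder 1 (1)
118 ÷ 16 = 7 remainder 6 (6)
7 ÷ 16 = 0 remainder 7 (7)
Reading remainders bottom-up:
= 0x7614


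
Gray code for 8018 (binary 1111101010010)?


Binary: 1111101010010
Gray code: G = B XOR (B >> 1)
B >> 1 = 0111110101001
1111101010010 XOR 0111110101001:
  1 XOR 0 = 1
  1 XOR 1 = 0
  1 XOR 1 = 0
  1 XOR 1 = 0
  1 XOR 1 = 0
  0 XOR 1 = 1
  1 XOR 0 = 1
  0 XOR 1 = 1
  1 XOR 0 = 1
  0 XOR 1 = 1
  0 XOR 0 = 0
  1 XOR 0 = 1
  0 XOR 1 = 1
= 1000011111011


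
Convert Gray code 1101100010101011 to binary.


Gray code: 1101100010101011
MSB stays the same: 1
Each subsequent bit = prev_binary XOR current_gray:
  B[1] = 1 XOR 1 = 0
  B[2] = 0 XOR 0 = 0
  B[3] = 0 XOR 1 = 1
  B[4] = 1 XOR 1 = 0
  B[5] = 0 XOR 0 = 0
  B[6] = 0 XOR 0 = 0
  B[7] = 0 XOR 0 = 0
  B[8] = 0 XOR 1 = 1
  B[9] = 1 XOR 0 = 1
  B[10] = 1 XOR 1 = 0
  B[11] = 0 XOR 0 = 0
  B[12] = 0 XOR 1 = 1
  B[13] = 1 XOR 0 = 1
  B[14] = 1 XOR 1 = 0
  B[15] = 0 XOR 1 = 1
= 1001000011001101 (37069 decimal)


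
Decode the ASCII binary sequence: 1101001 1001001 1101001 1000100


Codes (binary): 1101001 1001001 1101001 1000100
Per-code ASCII lookup:
  1101001 = 105  (range 97-122: lowercase, 105 - 97 = 8) → 'i'
  1001001 = 73  (range 65-90: uppercase, 73 - 65 = 8) → 'I'
  1101001 = 105  (range 97-122: lowercase, 105 - 97 = 8) → 'i'
  1000100 = 68  (range 65-90: uppercase, 68 - 65 = 3) → 'D'
= 'iIiD'


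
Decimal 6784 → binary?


Divide by 2 repeatedly:
6784 ÷ 2 = 3392 remainder 0
3392 ÷ 2 = 1696 remainder 0
1696 ÷ 2 = 848 remainder 0
848 ÷ 2 = 424 remainder 0
424 ÷ 2 = 212 remainder 0
212 ÷ 2 = 106 remainder 0
106 ÷ 2 = 53 remainder 0
53 ÷ 2 = 26 remainder 1
26 ÷ 2 = 13 remainder 0
13 ÷ 2 = 6 remainder 1
6 ÷ 2 = 3 remainder 0
3 ÷ 2 = 1 remainder 1
1 ÷ 2 = 0 remainder 1
Reading remainders bottom-up:
= 1101010000000


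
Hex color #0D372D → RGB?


Hex: #0D372D
R = 0D₁₆ = 13
G = 37₁₆ = 55
B = 2D₁₆ = 45
= RGB(13, 55, 45)
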